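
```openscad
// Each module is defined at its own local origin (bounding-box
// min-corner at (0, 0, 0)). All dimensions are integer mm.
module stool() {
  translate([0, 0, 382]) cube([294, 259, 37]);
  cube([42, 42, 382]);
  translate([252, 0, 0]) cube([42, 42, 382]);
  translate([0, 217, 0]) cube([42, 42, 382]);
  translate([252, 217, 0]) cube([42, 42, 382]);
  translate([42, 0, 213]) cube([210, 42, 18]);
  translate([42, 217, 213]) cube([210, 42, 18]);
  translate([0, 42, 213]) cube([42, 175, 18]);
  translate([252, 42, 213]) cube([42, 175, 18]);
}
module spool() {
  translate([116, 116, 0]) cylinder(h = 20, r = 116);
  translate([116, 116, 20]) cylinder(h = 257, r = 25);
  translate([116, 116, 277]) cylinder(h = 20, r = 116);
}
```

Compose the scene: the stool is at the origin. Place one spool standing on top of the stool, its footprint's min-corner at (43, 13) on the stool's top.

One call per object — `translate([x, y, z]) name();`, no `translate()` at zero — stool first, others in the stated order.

stool();
translate([43, 13, 419]) spool();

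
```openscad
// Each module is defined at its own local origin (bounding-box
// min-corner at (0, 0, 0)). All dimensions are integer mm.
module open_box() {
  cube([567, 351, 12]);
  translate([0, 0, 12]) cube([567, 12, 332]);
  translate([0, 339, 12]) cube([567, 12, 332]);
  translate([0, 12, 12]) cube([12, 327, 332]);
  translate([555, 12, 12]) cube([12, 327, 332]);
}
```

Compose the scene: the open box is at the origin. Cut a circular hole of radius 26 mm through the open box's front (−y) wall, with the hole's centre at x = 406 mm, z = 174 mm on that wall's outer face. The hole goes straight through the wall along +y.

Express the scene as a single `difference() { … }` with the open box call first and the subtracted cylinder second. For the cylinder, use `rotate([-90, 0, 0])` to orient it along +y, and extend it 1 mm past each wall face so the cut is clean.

difference() {
  open_box();
  translate([406, -1, 174]) rotate([-90, 0, 0]) cylinder(h = 14, r = 26);
}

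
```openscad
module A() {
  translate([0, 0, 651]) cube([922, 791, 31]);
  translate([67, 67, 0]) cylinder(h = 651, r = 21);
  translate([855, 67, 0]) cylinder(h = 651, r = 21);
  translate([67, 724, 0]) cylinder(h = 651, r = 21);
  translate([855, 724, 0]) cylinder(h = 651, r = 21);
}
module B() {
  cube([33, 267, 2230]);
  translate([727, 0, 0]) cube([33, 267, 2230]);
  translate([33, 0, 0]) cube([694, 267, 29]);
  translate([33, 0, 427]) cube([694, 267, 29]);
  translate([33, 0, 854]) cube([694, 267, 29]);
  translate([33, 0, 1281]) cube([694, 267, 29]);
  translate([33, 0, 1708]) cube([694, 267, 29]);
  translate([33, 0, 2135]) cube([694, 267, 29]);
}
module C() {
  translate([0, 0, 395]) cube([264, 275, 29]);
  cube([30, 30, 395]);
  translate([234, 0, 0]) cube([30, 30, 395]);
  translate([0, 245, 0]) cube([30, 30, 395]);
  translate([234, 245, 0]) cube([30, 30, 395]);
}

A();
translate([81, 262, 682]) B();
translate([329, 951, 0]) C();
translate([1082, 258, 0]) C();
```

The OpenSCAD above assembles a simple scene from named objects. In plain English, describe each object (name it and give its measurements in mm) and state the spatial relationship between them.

A is a table with a 922×791 mm rectangular top, 31 mm thick, top surface at z = 682 mm, supported by four round legs of 42 mm diameter, each leg's bounding box inset 46 mm from the nearest pair of top edges, running from the floor.

B is a bookshelf 760 mm wide overall, 267 mm deep and 2230 mm tall. The two sides are 33 mm thick vertical panels. 6 horizontal shelves of 29 mm thickness span between the inner faces of the sides; the lowest shelf sits on the floor and shelves are stacked with a clear vertical gap of 398 mm between each pair.

C is a four-legged stool. The seat is a 264×275×29 mm slab whose top surface is at z = 424 mm; four square legs, each 30×30 mm in cross-section, run from the floor (z = 0) to the underside of the seat, each flush with a corner of the seat.

The bookshelf is on top of the table, centred. Two stools sit around the table at the +y, +x sides.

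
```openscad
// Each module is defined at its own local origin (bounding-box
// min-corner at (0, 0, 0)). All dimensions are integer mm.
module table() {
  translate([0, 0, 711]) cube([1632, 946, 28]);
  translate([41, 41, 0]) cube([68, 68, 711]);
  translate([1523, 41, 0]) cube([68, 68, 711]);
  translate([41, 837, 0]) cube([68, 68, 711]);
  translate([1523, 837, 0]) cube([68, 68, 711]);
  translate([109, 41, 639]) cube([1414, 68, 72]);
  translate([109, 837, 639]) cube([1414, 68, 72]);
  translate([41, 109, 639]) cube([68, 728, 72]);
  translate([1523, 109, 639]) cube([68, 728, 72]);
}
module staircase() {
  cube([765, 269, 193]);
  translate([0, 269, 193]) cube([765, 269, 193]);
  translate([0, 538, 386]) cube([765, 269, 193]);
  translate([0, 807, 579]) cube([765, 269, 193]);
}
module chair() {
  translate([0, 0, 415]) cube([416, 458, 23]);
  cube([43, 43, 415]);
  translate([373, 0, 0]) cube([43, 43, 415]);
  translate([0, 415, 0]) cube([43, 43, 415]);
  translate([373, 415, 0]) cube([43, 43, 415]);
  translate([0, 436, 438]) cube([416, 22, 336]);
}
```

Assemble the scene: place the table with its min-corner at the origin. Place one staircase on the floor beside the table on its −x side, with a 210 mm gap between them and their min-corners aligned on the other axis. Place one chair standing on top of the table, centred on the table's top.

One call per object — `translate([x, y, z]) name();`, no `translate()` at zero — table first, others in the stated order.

table();
translate([-975, 0, 0]) staircase();
translate([608, 244, 739]) chair();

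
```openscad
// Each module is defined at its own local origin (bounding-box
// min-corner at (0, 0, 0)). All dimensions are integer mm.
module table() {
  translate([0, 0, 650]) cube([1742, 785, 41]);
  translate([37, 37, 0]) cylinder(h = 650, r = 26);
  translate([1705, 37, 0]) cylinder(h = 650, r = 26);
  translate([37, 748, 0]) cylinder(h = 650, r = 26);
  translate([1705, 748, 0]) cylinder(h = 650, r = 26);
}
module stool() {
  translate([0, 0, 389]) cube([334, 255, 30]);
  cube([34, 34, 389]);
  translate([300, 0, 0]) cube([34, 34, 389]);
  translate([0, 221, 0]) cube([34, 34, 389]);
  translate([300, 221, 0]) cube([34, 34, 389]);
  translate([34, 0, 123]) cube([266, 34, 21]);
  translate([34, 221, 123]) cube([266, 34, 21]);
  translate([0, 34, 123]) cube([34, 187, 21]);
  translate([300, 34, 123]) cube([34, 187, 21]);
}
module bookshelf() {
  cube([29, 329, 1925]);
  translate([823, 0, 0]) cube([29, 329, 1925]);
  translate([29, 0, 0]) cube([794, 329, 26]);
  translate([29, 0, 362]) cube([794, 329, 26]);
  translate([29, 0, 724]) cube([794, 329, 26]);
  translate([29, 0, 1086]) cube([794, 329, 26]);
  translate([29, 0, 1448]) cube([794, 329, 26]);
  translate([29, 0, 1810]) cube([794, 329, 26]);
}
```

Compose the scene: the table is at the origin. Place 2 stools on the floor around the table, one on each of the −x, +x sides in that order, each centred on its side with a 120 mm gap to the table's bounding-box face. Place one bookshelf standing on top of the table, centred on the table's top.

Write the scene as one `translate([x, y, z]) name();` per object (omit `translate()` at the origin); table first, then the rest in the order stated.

table();
translate([-454, 265, 0]) stool();
translate([1862, 265, 0]) stool();
translate([445, 228, 691]) bookshelf();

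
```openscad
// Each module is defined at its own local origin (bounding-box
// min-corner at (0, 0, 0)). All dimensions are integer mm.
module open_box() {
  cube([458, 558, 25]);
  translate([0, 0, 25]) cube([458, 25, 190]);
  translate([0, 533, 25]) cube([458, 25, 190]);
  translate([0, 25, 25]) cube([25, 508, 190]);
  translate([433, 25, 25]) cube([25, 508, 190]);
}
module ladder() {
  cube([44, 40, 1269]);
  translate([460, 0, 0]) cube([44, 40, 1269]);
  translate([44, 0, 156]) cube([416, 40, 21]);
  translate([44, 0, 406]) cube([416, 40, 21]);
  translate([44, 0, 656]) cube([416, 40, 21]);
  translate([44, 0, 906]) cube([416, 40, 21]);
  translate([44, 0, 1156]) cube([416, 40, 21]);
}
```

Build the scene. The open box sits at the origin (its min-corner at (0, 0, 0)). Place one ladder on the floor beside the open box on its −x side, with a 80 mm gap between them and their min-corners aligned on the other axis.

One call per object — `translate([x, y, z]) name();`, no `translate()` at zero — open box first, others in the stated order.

open_box();
translate([-584, 0, 0]) ladder();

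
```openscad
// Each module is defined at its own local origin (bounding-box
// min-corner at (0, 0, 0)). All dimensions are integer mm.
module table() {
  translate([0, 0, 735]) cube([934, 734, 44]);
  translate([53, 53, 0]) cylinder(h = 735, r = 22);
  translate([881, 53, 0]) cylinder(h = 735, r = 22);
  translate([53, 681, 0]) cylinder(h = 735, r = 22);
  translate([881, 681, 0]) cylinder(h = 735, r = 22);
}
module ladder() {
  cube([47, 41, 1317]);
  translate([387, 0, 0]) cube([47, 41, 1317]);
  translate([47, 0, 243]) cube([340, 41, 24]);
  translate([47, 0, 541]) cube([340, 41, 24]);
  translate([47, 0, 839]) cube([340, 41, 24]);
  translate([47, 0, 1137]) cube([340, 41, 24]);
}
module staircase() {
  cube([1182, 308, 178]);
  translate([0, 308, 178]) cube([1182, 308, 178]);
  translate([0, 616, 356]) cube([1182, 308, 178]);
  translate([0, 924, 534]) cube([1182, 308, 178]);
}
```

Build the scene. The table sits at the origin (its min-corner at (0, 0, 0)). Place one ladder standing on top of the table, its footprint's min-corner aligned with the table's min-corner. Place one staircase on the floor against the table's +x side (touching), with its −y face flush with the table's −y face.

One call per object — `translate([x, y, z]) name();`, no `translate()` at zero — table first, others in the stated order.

table();
translate([0, 0, 779]) ladder();
translate([934, 0, 0]) staircase();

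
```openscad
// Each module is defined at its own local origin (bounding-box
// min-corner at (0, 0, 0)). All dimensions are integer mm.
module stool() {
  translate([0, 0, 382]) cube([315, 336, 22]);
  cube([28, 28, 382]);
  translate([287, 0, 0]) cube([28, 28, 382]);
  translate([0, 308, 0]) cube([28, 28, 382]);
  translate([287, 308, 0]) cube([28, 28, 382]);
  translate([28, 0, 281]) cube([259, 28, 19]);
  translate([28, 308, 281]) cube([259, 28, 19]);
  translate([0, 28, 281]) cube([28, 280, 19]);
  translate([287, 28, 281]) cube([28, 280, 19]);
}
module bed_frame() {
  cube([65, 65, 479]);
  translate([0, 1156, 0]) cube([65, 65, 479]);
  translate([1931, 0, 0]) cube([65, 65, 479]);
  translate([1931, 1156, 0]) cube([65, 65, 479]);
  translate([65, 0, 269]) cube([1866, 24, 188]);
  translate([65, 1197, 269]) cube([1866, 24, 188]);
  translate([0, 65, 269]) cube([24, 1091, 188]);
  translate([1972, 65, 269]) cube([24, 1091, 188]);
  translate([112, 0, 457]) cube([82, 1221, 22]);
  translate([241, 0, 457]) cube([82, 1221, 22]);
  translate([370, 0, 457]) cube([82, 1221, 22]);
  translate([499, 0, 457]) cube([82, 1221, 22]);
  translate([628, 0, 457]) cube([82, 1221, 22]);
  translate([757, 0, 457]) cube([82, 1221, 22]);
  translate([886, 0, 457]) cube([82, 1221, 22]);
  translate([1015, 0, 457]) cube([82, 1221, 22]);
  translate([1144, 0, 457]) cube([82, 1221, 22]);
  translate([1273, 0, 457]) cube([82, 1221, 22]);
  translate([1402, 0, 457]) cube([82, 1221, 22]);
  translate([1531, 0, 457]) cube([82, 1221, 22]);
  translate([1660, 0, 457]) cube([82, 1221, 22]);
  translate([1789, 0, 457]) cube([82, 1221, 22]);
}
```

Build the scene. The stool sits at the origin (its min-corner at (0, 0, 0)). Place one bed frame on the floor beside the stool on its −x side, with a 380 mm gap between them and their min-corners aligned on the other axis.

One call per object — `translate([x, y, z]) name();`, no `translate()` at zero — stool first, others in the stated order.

stool();
translate([-2376, 0, 0]) bed_frame();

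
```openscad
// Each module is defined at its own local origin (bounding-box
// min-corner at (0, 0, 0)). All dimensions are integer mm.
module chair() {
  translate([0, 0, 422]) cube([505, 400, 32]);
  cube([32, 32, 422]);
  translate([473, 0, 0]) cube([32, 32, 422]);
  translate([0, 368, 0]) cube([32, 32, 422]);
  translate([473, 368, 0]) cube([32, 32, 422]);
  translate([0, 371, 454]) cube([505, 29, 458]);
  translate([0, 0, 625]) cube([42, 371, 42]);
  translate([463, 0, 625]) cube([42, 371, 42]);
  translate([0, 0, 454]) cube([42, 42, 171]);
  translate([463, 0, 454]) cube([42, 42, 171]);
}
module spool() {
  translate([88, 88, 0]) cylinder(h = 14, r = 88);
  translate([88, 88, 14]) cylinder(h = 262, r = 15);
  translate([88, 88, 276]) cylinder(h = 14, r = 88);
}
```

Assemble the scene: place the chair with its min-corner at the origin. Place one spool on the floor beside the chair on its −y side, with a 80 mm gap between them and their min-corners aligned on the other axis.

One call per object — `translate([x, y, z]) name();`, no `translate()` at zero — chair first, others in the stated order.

chair();
translate([0, -256, 0]) spool();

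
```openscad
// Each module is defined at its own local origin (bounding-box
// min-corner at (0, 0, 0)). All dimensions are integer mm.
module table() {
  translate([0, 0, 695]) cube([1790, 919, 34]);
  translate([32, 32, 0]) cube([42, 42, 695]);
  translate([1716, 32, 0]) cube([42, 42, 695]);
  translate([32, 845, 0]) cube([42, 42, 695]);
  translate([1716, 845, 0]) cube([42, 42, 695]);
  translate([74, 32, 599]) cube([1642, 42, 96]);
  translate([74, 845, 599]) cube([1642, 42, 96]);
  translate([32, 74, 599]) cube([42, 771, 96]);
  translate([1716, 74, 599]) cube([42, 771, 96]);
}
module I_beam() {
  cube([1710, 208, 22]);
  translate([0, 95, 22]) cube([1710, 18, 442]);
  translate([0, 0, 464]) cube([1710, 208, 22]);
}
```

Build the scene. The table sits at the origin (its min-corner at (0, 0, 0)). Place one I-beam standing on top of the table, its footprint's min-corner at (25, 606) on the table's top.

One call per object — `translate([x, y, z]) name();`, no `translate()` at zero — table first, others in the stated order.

table();
translate([25, 606, 729]) I_beam();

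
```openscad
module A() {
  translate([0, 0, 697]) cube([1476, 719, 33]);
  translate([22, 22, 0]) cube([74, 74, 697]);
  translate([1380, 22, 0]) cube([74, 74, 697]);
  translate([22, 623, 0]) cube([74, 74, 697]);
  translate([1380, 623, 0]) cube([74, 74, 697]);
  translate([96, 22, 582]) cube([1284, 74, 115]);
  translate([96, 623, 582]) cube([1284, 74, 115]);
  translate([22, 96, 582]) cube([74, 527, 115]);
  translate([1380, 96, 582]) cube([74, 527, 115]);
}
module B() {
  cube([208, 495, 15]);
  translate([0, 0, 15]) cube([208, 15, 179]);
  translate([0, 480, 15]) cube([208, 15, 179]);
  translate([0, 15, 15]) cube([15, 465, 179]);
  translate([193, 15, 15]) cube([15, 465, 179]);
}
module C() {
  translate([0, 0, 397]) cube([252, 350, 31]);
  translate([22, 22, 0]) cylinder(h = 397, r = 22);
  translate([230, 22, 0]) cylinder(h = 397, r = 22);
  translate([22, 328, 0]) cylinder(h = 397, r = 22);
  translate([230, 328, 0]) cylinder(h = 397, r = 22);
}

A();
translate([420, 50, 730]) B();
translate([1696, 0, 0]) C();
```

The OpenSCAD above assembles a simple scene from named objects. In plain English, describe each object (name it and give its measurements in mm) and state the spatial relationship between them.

A is a table: top 1476 mm (x) × 719 mm (y), 33 mm thick, upper face at z = 730 mm, on four 74×74 mm square legs, each inset 22 mm from the nearest pair of top edges, running from z = 0 to the bottom of the top. Four apron rails, 74 mm thick and 115 mm tall, run between adjacent legs with their top edges flush with the underside of the top and their outer faces flush with the legs' outer faces.

B is an open storage box with external size 208×495×194 mm and wall thickness 15 mm (the base is also 15 mm thick). The base covers the whole footprint; the four walls stand on the base, with the y-facing walls full-width and the x-facing walls fitting between their inner faces.

C is a four-legged stool. The seat is a 252×350×31 mm slab whose top surface is at z = 428 mm; four round legs, each 44 mm in diameter, run from the floor (z = 0) to the underside of the seat, each leg's axis is inset half a diameter from the nearest pair of seat edges (so the leg's bounding box is flush with the corner).

The open box is on top of the table. The stool is on the floor beside the table on its +x side.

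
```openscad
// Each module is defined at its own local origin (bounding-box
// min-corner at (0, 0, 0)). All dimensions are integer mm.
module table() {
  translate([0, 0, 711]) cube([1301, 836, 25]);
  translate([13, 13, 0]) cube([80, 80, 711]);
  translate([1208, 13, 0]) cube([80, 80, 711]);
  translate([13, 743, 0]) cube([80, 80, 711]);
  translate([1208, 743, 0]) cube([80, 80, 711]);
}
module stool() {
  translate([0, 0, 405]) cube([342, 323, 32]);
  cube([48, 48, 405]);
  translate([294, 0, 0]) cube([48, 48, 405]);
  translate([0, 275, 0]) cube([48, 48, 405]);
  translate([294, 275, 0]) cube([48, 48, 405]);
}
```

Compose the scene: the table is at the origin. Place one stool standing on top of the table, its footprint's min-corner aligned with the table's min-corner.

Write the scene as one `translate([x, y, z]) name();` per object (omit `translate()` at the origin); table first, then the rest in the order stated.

table();
translate([0, 0, 736]) stool();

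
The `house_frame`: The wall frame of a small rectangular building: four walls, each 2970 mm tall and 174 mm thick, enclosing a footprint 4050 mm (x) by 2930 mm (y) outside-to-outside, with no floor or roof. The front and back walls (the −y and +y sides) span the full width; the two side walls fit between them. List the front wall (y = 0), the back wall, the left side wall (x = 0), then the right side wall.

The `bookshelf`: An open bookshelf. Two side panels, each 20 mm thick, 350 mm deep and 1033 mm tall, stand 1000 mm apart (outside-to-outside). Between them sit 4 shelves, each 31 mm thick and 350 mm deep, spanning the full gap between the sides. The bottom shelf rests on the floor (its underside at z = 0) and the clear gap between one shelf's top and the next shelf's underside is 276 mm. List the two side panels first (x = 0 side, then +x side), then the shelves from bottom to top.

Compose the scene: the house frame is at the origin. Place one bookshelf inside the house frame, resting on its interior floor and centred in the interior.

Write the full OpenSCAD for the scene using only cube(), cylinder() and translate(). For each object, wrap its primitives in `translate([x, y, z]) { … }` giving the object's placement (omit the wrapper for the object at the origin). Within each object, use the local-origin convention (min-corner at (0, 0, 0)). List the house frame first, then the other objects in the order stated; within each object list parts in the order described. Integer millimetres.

cube([4050, 174, 2970]);
translate([0, 2756, 0]) cube([4050, 174, 2970]);
translate([0, 174, 0]) cube([174, 2582, 2970]);
translate([3876, 174, 0]) cube([174, 2582, 2970]);
translate([1525, 1290, 0]) {
  cube([20, 350, 1033]);
  translate([980, 0, 0]) cube([20, 350, 1033]);
  translate([20, 0, 0]) cube([960, 350, 31]);
  translate([20, 0, 307]) cube([960, 350, 31]);
  translate([20, 0, 614]) cube([960, 350, 31]);
  translate([20, 0, 921]) cube([960, 350, 31]);
}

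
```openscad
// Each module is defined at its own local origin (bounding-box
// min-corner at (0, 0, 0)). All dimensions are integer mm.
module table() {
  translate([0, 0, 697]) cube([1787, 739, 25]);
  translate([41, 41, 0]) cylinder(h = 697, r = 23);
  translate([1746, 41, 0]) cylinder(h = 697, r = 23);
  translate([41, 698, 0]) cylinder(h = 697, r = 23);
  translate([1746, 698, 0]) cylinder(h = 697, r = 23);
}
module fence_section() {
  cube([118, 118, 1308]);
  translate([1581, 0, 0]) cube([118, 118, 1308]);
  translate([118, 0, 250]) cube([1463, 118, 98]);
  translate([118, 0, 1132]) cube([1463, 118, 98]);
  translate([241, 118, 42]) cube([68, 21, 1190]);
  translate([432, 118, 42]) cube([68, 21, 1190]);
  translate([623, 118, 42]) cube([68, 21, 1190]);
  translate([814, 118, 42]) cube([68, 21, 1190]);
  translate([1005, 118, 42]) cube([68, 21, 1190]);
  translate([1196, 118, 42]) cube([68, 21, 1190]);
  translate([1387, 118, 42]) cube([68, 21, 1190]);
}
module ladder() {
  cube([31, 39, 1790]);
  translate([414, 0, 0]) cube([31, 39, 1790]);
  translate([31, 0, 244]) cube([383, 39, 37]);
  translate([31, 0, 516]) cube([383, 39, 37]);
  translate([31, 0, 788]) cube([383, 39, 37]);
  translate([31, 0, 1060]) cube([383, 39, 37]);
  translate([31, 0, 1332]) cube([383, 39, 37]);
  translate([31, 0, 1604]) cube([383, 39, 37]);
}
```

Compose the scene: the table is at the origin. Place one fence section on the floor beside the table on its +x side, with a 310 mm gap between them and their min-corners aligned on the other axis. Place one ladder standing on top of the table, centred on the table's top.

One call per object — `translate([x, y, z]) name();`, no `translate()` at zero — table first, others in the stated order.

table();
translate([2097, 0, 0]) fence_section();
translate([671, 350, 722]) ladder();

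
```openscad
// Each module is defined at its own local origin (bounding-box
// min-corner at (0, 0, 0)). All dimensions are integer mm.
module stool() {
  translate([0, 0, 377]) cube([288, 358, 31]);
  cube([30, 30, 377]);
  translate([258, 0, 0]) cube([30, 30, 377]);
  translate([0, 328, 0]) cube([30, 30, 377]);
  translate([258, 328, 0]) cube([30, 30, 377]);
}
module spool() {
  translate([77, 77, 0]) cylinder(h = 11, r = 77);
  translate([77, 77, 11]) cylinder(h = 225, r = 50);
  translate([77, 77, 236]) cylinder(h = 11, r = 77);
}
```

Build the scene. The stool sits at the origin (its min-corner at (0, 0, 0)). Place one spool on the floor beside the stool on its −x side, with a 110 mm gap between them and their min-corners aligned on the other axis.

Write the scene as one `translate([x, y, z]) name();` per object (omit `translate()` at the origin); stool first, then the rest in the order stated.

stool();
translate([-264, 0, 0]) spool();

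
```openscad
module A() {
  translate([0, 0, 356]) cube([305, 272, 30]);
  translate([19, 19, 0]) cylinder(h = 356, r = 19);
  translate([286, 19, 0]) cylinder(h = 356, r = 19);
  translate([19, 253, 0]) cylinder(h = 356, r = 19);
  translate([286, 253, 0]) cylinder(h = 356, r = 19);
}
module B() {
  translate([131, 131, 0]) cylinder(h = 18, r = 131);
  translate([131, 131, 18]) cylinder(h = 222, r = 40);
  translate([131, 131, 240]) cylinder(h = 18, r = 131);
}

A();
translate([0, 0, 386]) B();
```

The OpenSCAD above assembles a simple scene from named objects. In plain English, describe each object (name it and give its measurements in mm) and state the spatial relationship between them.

A is a four-legged stool. The seat is a 305×272×30 mm slab whose top surface is at z = 386 mm; four round legs, each 38 mm in diameter, run from the floor (z = 0) to the underside of the seat, each leg's axis is inset half a diameter from the nearest pair of seat edges (so the leg's bounding box is flush with the corner).

B is a spool: two coaxial disc flanges of radius 131 mm and thickness 18 mm, joined by a core cylinder of radius 40 mm and height 222 mm. The lower flange rests on z = 0 and the three cylinders share a vertical axis.

The spool is on top of the stool.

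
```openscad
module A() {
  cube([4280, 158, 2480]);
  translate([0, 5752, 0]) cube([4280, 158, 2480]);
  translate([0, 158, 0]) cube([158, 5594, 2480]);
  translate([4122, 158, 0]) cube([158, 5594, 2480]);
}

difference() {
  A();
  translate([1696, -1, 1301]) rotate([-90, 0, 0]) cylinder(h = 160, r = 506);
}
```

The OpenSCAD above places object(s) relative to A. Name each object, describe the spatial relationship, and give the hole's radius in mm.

The subtracted cylinder has r = 506 mm.

A is a house frame. The house frame has a circular hole through its front wall. The hole's radius is 506 mm.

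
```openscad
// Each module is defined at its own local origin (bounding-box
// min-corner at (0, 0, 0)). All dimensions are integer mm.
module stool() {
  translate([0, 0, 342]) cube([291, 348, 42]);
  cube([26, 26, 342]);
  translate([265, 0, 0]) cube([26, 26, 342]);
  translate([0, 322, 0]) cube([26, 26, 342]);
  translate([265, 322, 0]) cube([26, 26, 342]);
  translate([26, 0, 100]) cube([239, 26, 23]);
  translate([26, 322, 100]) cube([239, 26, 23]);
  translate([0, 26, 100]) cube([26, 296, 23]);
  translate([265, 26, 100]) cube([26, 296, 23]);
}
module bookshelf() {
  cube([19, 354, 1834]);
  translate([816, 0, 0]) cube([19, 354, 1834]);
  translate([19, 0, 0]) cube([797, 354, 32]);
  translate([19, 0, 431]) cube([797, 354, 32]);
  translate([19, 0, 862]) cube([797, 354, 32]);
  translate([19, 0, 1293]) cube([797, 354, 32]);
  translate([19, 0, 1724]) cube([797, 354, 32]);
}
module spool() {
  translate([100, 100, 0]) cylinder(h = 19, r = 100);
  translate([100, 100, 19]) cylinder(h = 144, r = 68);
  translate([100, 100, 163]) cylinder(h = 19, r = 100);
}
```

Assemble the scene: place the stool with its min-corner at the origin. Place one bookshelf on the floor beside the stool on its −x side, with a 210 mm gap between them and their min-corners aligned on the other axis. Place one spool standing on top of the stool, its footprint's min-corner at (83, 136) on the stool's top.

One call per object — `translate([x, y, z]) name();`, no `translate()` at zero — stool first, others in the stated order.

stool();
translate([-1045, 0, 0]) bookshelf();
translate([83, 136, 384]) spool();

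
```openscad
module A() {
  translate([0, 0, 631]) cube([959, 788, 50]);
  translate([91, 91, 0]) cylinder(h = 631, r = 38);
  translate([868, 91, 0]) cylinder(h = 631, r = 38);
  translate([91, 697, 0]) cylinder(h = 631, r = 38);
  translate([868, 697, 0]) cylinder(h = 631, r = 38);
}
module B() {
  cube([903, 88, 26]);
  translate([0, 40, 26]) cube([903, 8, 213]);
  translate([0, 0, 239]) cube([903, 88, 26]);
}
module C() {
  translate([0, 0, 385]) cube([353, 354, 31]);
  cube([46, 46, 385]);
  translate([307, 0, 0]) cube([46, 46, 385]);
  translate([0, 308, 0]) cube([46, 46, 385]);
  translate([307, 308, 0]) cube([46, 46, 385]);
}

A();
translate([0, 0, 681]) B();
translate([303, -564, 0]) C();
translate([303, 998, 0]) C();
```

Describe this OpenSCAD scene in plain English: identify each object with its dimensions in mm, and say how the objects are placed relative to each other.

A is a rectangular dining table. The top is 959×788×50 mm with its upper surface at z = 681 mm. It stands on four round legs of 76 mm diameter, each leg's bounding box inset 53 mm from the nearest pair of top edges, running from the floor to the underside of the top.

B is an I-beam lying along x, 903 mm long. Overall section height 265 mm. Two flanges 88 mm wide (y) and 26 mm thick, one on the floor and one at the top; a web 8 mm thick runs between them, centred on the flange width.

C is a four-legged stool. The seat is a 353×354×31 mm slab whose top surface is at z = 416 mm; four square legs, each 46×46 mm in cross-section, run from the floor (z = 0) to the underside of the seat, each flush with a corner of the seat.

The I-beam is on top of the table. Two stools sit around the table at the −y, +y sides.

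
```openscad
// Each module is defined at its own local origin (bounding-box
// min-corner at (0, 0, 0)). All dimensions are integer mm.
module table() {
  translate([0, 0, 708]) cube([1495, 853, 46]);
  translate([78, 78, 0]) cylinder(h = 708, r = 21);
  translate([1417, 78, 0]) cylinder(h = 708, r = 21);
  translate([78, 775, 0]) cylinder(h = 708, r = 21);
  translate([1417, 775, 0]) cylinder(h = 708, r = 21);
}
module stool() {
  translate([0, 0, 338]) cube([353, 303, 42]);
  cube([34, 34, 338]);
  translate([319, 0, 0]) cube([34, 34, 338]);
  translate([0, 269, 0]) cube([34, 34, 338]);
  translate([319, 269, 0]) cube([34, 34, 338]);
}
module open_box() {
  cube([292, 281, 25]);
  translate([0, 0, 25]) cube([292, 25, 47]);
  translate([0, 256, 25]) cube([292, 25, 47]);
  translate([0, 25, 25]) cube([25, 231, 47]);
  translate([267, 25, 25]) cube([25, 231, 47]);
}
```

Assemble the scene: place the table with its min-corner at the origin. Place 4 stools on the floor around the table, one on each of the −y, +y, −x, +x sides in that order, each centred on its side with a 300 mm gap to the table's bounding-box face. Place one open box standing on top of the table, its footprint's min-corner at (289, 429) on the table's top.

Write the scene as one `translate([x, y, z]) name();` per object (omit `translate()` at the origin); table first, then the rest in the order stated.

table();
translate([571, -603, 0]) stool();
translate([571, 1153, 0]) stool();
translate([-653, 275, 0]) stool();
translate([1795, 275, 0]) stool();
translate([289, 429, 754]) open_box();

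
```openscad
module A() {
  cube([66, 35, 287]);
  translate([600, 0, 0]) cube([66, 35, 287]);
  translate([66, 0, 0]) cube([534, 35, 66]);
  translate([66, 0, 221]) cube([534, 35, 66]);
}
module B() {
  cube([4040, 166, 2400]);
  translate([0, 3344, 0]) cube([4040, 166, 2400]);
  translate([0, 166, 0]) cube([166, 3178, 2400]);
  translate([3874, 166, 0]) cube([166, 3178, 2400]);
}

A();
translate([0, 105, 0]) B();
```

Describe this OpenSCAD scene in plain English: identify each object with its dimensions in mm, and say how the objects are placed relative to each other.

A is a rectangular picture frame lying in the x–z plane (depth along y). The opening is 534 mm wide (x) by 155 mm tall (z), surrounded by a border 66 mm wide on all four sides. The frame is 35 mm deep and is made of two full-height vertical stiles with two horizontal rails fitted between them.

B is a box-shaped house frame (walls only): outside footprint 4040×3510 mm, wall height 2400 mm, wall thickness 166 mm. The two y-facing walls run the full x-width; the two x-facing walls fit between the inner faces of the y-facing walls.

The house frame is on the floor beside the picture frame on its +y side.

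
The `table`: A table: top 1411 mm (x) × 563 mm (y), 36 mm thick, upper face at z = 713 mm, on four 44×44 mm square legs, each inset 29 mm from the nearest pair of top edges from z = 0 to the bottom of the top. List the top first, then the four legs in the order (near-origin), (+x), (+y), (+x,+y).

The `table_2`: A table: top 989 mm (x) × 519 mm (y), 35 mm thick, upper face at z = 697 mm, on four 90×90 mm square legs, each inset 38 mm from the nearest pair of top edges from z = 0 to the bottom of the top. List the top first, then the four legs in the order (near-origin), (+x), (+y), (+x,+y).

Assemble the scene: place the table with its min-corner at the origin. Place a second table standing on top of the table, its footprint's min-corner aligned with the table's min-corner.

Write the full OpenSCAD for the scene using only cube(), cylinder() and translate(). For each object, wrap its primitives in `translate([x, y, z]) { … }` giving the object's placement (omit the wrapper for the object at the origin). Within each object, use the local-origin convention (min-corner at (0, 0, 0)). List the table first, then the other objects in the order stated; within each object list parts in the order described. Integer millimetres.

translate([0, 0, 677]) cube([1411, 563, 36]);
translate([29, 29, 0]) cube([44, 44, 677]);
translate([1338, 29, 0]) cube([44, 44, 677]);
translate([29, 490, 0]) cube([44, 44, 677]);
translate([1338, 490, 0]) cube([44, 44, 677]);
translate([0, 0, 713]) {
  translate([0, 0, 662]) cube([989, 519, 35]);
  translate([38, 38, 0]) cube([90, 90, 662]);
  translate([861, 38, 0]) cube([90, 90, 662]);
  translate([38, 391, 0]) cube([90, 90, 662]);
  translate([861, 391, 0]) cube([90, 90, 662]);
}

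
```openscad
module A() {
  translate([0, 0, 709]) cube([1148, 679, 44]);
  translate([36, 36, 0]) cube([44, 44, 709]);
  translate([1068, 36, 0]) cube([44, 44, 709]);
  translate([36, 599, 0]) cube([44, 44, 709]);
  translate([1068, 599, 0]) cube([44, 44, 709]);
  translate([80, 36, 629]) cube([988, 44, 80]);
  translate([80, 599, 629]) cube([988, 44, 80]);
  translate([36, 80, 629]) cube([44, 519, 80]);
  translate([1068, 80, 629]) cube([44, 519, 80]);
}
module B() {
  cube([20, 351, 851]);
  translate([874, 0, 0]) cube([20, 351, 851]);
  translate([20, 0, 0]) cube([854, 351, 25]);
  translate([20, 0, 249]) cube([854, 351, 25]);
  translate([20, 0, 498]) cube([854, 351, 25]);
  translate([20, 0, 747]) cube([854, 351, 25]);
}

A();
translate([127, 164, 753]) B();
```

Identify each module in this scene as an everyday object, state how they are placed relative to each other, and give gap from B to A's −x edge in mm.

The bookshelf's min-x is at 127; the table's min-x is 0; gap = 127 mm.

A is a table. B is a bookshelf. The bookshelf is on top of the table, centred. The gap from the bookshelf to the table's −x edge is 127 mm.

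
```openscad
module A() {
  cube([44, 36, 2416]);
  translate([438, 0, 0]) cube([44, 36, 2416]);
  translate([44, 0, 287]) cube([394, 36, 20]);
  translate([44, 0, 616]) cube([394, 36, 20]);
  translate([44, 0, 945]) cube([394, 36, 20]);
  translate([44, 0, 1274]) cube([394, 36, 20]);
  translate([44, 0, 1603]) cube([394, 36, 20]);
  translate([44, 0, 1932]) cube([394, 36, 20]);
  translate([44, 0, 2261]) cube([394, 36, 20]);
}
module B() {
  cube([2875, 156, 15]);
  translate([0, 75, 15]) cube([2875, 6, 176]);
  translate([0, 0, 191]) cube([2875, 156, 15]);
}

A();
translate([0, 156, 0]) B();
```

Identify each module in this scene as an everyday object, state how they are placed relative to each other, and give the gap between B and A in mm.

A is a ladder. B is an I-beam. The I-beam is on the floor beside the ladder on its +y side. The gap between the I-beam and the ladder is 120 mm.

The I-beam's nearest face is 120 mm from the ladder's +y face.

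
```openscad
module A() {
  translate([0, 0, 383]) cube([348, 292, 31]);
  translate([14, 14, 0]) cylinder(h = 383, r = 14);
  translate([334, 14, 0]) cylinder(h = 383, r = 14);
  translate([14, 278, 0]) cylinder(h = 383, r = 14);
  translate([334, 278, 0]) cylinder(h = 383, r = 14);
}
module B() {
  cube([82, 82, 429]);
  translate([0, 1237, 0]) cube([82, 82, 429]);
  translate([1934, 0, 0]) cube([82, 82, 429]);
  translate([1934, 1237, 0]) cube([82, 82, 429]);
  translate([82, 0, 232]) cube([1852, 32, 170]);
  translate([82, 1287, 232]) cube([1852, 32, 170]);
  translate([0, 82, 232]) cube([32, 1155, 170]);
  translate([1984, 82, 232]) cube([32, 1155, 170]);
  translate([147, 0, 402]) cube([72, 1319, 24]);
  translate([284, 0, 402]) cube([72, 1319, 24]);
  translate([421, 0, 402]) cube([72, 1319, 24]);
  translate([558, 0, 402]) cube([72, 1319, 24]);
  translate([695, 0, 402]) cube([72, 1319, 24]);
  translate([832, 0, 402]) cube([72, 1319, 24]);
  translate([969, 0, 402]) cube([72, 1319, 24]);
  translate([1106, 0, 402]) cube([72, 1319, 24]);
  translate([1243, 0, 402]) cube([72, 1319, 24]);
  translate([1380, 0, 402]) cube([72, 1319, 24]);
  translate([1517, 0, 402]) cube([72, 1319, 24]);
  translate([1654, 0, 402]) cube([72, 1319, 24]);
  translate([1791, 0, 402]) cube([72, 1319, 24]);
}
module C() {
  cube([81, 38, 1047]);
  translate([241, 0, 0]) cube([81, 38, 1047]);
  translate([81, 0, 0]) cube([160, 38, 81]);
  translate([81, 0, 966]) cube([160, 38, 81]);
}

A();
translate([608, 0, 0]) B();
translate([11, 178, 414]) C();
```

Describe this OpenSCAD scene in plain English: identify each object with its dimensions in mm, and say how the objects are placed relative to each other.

A is a four-legged stool. The seat is a 348×292×31 mm slab whose top surface is at z = 414 mm; four round legs, each 28 mm in diameter, run from the floor (z = 0) to the underside of the seat, each leg's axis is inset half a diameter from the nearest pair of seat edges (so the leg's bounding box is flush with the corner).

B is a bed frame 2016 mm long (x) by 1319 mm wide (y). Four 82×82 mm corner posts, 429 mm tall, at the corners of the footprint. Four rails of 32 mm thickness and 170 mm height run between adjacent posts with their undersides at z = 232 mm, their outer faces flush with the outside of the frame (the two x-running rails run between the posts' inner faces; the two y-running rails run between the posts' inner faces). 13 slats, each 72 mm wide (x) and 24 mm thick, lie across the top of the two x-running rails, running the full 1319 mm width of the frame in y; the slats are evenly spaced along x between the inner faces of the end posts with equal gaps (rounded down to the nearest mm) at the −x end and between each pair — any rounding remainder accumulates at the +x end.

C is a rectangular picture frame lying in the x–z plane (depth along y). The opening is 160 mm wide (x) by 885 mm tall (z), surrounded by a border 81 mm wide on all four sides. The frame is 38 mm deep and is made of two full-height vertical stiles with two horizontal rails fitted between them.

The bed frame is on the floor beside the stool on its +x side. The picture frame is on top of the stool.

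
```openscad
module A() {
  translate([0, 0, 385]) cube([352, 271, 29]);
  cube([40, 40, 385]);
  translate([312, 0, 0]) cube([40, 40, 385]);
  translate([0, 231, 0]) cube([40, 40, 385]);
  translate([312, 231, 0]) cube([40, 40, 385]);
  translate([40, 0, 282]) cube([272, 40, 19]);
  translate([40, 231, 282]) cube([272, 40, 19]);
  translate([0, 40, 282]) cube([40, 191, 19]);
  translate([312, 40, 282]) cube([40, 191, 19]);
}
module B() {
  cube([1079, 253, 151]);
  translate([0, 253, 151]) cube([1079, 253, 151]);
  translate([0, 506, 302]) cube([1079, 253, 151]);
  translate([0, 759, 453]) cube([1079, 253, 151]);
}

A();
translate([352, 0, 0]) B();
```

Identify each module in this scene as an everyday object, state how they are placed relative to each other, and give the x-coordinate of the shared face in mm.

The stool's +x face and the staircase's −x face are both at x = 352 mm.

A is a stool. B is a staircase. The staircase is against the stool's +x side, with their −y faces flush. The x-coordinate of the shared face is 352 mm.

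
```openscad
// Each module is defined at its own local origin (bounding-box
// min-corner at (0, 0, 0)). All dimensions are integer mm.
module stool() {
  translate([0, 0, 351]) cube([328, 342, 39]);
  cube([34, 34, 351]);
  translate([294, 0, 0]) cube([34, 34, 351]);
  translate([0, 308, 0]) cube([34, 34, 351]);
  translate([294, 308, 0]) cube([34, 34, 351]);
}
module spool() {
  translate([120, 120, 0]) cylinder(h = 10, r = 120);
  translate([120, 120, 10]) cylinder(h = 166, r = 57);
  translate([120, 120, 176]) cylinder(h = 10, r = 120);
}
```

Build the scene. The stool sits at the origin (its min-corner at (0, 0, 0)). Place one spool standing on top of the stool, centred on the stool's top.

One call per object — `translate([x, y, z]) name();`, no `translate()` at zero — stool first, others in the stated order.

stool();
translate([44, 51, 390]) spool();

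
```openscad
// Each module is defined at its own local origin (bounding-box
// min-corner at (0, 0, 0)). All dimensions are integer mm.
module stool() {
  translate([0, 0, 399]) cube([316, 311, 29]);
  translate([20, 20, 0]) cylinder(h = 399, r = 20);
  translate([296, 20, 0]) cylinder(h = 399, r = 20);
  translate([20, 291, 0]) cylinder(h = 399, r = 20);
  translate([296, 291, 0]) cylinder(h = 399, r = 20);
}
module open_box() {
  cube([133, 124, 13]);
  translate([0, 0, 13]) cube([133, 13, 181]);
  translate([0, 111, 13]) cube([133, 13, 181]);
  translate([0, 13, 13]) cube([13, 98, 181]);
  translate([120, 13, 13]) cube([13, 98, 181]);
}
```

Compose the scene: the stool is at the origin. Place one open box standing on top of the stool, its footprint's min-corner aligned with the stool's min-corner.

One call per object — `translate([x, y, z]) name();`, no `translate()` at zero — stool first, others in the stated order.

stool();
translate([0, 0, 428]) open_box();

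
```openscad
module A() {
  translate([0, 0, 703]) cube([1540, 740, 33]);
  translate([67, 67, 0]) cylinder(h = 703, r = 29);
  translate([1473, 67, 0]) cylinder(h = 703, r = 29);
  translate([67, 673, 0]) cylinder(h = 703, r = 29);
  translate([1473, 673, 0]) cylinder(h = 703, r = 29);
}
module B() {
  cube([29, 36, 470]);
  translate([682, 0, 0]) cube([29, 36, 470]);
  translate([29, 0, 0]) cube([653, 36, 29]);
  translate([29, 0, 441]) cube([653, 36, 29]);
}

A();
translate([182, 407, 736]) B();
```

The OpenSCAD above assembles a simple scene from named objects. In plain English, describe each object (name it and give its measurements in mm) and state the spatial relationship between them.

A is a table with a 1540×740 mm rectangular top, 33 mm thick, top surface at z = 736 mm, supported by four round legs of 58 mm diameter, each leg's bounding box inset 38 mm from the nearest pair of top edges, running from the floor.

B is a rectangular picture frame lying in the x–z plane (depth along y). The opening is 653 mm wide (x) by 412 mm tall (z), surrounded by a border 29 mm wide on all four sides. The frame is 36 mm deep and is made of two full-height vertical stiles with two horizontal rails fitted between them.

The picture frame is on top of the table.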